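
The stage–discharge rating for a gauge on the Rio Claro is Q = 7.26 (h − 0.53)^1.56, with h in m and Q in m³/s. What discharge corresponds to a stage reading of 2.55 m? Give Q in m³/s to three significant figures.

Q = 7.26 × (2.55 − 0.53)^1.56 = 7.26 × 2.02^1.56 = 21.74 m³/s

21.7 m³/s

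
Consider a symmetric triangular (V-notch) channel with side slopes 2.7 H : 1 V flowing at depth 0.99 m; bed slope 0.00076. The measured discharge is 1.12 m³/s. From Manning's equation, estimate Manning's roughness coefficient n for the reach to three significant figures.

A = z·y² = 2.7×0.99² = 2.646 m²
P = 2y√(1+z²) = 2×0.99×√(1+2.7²) = 5.701 m
R = A/P = 2.646/5.701 = 0.4642 m
n = (1/Q)·A·R^(2/3)·S^(1/2) = (1/1.12) × 2.646 × 0.5995 × 0.02757 = 0.03905

0.0390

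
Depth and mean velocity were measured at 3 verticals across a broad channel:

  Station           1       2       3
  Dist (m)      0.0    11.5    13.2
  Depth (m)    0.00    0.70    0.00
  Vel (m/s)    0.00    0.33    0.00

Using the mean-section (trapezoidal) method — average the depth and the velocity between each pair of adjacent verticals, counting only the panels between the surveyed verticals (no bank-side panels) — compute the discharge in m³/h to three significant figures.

Panel 1-2: Δb = 11.5 m, d̄ = (0.00+0.70)/2 = 0.35, v̄ = (0.00+0.33)/2 = 0.165 → q = 11.5×0.35×0.165 = 0.6641 m³/s
Panel 2-3: Δb = 1.7 m, d̄ = (0.70+0.00)/2 = 0.35, v̄ = (0.33+0.00)/2 = 0.165 → q = 1.7×0.35×0.165 = 0.09818 m³/s
Q = Σ q = 0.7623 m³/s
= 0.7623 × 3600 = 2744 m³/h

2740 m³/h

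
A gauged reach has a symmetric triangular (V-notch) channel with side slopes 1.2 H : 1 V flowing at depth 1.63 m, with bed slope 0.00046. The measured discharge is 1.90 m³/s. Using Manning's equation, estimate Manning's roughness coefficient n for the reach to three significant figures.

0.0263

A = z·y² = 1.2×1.63² = 3.188 m²
P = 2y√(1+z²) = 2×1.63×√(1+1.2²) = 5.092 m
R = A/P = 3.188/5.092 = 0.6261 m
n = (1/Q)·A·R^(2/3)·S^(1/2) = (1/1.90) × 3.188 × 0.7319 × 0.02145 = 0.02634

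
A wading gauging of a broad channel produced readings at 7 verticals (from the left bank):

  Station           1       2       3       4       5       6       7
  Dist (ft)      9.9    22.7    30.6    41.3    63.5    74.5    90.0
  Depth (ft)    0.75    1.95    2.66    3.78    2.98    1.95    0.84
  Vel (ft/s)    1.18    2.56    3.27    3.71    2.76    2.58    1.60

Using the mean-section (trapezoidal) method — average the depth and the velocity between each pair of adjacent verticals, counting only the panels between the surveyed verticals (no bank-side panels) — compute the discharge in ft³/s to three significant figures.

566 ft³/s

Panel 1-2: Δb = 12.8 ft, d̄ = (0.75+1.95)/2 = 1.35, v̄ = (1.18+2.56)/2 = 1.87 → q = 12.8×1.35×1.87 = 32.31 ft³/s
Panel 2-3: Δb = 7.9 ft, d̄ = (1.95+2.66)/2 = 2.305, v̄ = (2.56+3.27)/2 = 2.915 → q = 7.9×2.305×2.915 = 53.08 ft³/s
Panel 3-4: Δb = 10.7 ft, d̄ = (2.66+3.78)/2 = 3.22, v̄ = (3.27+3.71)/2 = 3.49 → q = 10.7×3.22×3.49 = 120.2 ft³/s
Panel 4-5: Δb = 22.2 ft, d̄ = (3.78+2.98)/2 = 3.38, v̄ = (3.71+2.76)/2 = 3.235 → q = 22.2×3.38×3.235 = 242.7 ft³/s
Panel 5-6: Δb = 11 ft, d̄ = (2.98+1.95)/2 = 2.465, v̄ = (2.76+2.58)/2 = 2.67 → q = 11×2.465×2.67 = 72.40 ft³/s
Panel 6-7: Δb = 15.5 ft, d̄ = (1.95+0.84)/2 = 1.395, v̄ = (2.58+1.60)/2 = 2.09 → q = 15.5×1.395×2.09 = 45.19 ft³/s
Q = Σ q = 566.0 ft³/s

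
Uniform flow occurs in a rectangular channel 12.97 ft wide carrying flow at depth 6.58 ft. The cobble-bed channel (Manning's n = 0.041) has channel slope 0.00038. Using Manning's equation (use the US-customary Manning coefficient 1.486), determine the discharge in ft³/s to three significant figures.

133 ft³/s

A = b·y = 12.97 × 6.58 = 85.34 ft²
P = b + 2y = 12.97 + 2×6.58 = 26.13 ft
R = A/P = 85.34/26.13 = 3.266 ft
Q = (1.486/n)·A·R^(2/3)·S^(1/2) = (1.486/0.041) × 85.34 × 3.266^(2/3) × 0.00038^(1/2) = 132.7 ft³/s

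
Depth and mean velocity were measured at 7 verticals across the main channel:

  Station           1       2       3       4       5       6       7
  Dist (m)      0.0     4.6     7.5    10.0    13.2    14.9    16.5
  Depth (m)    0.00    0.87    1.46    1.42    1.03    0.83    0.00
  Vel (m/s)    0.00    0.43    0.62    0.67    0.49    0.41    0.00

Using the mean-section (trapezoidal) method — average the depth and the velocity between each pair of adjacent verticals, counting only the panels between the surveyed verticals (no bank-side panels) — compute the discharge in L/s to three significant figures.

Panel 1-2: Δb = 4.6 m, d̄ = (0.00+0.87)/2 = 0.435, v̄ = (0.00+0.43)/2 = 0.215 → q = 4.6×0.435×0.215 = 0.4302 m³/s
Panel 2-3: Δb = 2.9 m, d̄ = (0.87+1.46)/2 = 1.165, v̄ = (0.43+0.62)/2 = 0.525 → q = 2.9×1.165×0.525 = 1.774 m³/s
Panel 3-4: Δb = 2.5 m, d̄ = (1.46+1.42)/2 = 1.44, v̄ = (0.62+0.67)/2 = 0.645 → q = 2.5×1.44×0.645 = 2.322 m³/s
Panel 4-5: Δb = 3.2 m, d̄ = (1.42+1.03)/2 = 1.225, v̄ = (0.67+0.49)/2 = 0.58 → q = 3.2×1.225×0.58 = 2.274 m³/s
Panel 5-6: Δb = 1.7 m, d̄ = (1.03+0.83)/2 = 0.93, v̄ = (0.49+0.41)/2 = 0.45 → q = 1.7×0.93×0.45 = 0.7115 m³/s
Panel 6-7: Δb = 1.6 m, d̄ = (0.83+0.00)/2 = 0.415, v̄ = (0.41+0.00)/2 = 0.205 → q = 1.6×0.415×0.205 = 0.1361 m³/s
Q = Σ q = 7.647 m³/s
= 7.647 × 1000 = 7647 L/s

7650 L/s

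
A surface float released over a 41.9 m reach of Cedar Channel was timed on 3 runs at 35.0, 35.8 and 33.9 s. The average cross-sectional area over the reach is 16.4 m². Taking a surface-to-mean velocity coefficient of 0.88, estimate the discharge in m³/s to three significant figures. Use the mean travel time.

17.3 m³/s

t̄ = (35.0 + 35.8 + 33.9) / 3 = 34.9 s
v_surface = L / t̄ = 41.9 / 34.9 = 1.201 m/s
v_mean = 0.88 × 1.201 = 1.057 m/s
Q = A × v_mean = 16.4 × 1.057 = 17.33 m³/s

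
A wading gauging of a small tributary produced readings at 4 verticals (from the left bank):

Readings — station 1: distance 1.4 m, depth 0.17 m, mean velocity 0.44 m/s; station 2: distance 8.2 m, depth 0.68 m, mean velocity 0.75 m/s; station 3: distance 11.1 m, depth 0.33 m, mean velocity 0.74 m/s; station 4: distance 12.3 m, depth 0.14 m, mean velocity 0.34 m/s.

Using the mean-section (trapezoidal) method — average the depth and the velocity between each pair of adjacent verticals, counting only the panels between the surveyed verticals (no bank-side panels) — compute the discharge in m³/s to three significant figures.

Panel 1-2: Δb = 6.8 m, d̄ = (0.17+0.68)/2 = 0.425, v̄ = (0.44+0.75)/2 = 0.595 → q = 6.8×0.425×0.595 = 1.720 m³/s
Panel 2-3: Δb = 2.9 m, d̄ = (0.68+0.33)/2 = 0.505, v̄ = (0.75+0.74)/2 = 0.745 → q = 2.9×0.505×0.745 = 1.091 m³/s
Panel 3-4: Δb = 1.2 m, d̄ = (0.33+0.14)/2 = 0.235, v̄ = (0.74+0.34)/2 = 0.54 → q = 1.2×0.235×0.54 = 0.1523 m³/s
Q = Σ q = 2.963 m³/s

2.96 m³/s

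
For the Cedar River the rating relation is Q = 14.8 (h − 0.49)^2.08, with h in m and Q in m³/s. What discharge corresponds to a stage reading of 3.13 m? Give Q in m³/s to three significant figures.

Q = 14.8 × (3.13 − 0.49)^2.08 = 14.8 × 2.64^2.08 = 111.5 m³/s

111 m³/s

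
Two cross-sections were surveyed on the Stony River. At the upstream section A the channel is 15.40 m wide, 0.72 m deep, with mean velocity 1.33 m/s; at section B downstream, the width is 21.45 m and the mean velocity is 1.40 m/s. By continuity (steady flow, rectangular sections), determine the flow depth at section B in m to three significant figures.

0.491 m

Q = A₁V₁ = (15.40×0.72) × 1.33 = 14.75 m³/s
d₂ = Q/(b₂ V₂) = 14.75/(21.45×1.40) = 0.4911 m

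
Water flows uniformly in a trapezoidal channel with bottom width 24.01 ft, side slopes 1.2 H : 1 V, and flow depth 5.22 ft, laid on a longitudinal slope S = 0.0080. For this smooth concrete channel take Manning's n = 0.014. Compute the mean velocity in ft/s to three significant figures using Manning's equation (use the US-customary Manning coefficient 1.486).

A = (b + z·y)·y = (24.01 + 1.2×5.22)×5.22 = 158.0 ft²
P = b + 2y√(1+z²) = 24.01 + 2×5.22×√(1+1.2²) = 40.32 ft
R = A/P = 158.0/40.32 = 3.920 ft
Q = (1.486/n)·A·R^(2/3)·S^(1/2) = (1.486/0.014) × 158.0 × 3.920^(2/3) × 0.0080^(1/2) = 3730 ft³/s
V = Q/A = 3730/158.0 = 23.60 ft/s

23.6 ft/s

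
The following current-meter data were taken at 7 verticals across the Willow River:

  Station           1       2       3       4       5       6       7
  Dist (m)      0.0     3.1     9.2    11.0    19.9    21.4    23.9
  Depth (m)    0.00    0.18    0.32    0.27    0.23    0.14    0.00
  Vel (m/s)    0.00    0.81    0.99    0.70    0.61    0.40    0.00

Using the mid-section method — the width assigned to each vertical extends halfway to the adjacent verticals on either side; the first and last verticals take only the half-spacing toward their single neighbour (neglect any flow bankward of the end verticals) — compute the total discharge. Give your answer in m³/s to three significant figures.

w_2 = (9.2 − 0.0)/2 = 4.6 m; q_2 = 0.81 × 0.18 × 4.6 = 0.6707 m³/s
w_3 = (11.0 − 3.1)/2 = 3.95 m; q_3 = 0.99 × 0.32 × 3.95 = 1.251 m³/s
w_4 = (19.9 − 9.2)/2 = 5.35 m; q_4 = 0.70 × 0.27 × 5.35 = 1.011 m³/s
w_5 = (21.4 − 11.0)/2 = 5.2 m; q_5 = 0.61 × 0.23 × 5.2 = 0.7296 m³/s
w_6 = (23.9 − 19.9)/2 = 2 m; q_6 = 0.40 × 0.14 × 2 = 0.1120 m³/s
Stations 1, 7 contribute zero (depth or velocity is 0).
Q = Σ qᵢ = 3.775 m³/s

3.77 m³/s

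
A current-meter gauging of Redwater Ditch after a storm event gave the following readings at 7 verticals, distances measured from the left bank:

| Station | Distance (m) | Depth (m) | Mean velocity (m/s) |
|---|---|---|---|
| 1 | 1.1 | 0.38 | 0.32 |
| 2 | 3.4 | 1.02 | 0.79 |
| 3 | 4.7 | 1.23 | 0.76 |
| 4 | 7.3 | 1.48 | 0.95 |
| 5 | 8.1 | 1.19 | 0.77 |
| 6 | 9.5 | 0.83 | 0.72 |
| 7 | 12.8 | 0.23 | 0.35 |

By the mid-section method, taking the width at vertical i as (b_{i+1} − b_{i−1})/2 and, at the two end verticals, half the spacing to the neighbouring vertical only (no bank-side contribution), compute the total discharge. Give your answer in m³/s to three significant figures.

8.35 m³/s

w_1 = (3.4 − 1.1)/2 = 1.15 m; q_1 = 0.32 × 0.38 × 1.15 = 0.1398 m³/s
w_2 = (4.7 − 1.1)/2 = 1.8 m; q_2 = 0.79 × 1.02 × 1.8 = 1.450 m³/s
w_3 = (7.3 − 3.4)/2 = 1.95 m; q_3 = 0.76 × 1.23 × 1.95 = 1.823 m³/s
w_4 = (8.1 − 4.7)/2 = 1.7 m; q_4 = 0.95 × 1.48 × 1.7 = 2.390 m³/s
w_5 = (9.5 − 7.3)/2 = 1.1 m; q_5 = 0.77 × 1.19 × 1.1 = 1.008 m³/s
w_6 = (12.8 − 8.1)/2 = 2.35 m; q_6 = 0.72 × 0.83 × 2.35 = 1.404 m³/s
w_7 = (12.8 − 9.5)/2 = 1.65 m; q_7 = 0.35 × 0.23 × 1.65 = 0.1328 m³/s
Q = Σ qᵢ = 8.348 m³/s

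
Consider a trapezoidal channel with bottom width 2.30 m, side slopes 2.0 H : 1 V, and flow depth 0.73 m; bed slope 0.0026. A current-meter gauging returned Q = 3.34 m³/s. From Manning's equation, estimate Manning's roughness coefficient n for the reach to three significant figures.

A = (b + z·y)·y = (2.30 + 2.0×0.73)×0.73 = 2.745 m²
P = b + 2y√(1+z²) = 2.30 + 2×0.73×√(1+2.0²) = 5.565 m
R = A/P = 2.745/5.565 = 0.4933 m
n = (1/Q)·A·R^(2/3)·S^(1/2) = (1/3.34) × 2.745 × 0.6243 × 0.05099 = 0.02616

0.0262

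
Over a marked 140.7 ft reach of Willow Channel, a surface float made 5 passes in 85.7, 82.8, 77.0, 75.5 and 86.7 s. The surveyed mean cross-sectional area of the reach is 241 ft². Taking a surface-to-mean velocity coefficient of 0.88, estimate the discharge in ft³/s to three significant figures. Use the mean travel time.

366 ft³/s

t̄ = (85.7 + 82.8 + 77.0 + 75.5 + 86.7) / 5 = 81.54 s
v_surface = L / t̄ = 140.7 / 81.54 = 1.726 ft/s
v_mean = 0.88 × 1.726 = 1.518 ft/s
Q = A × v_mean = 241 × 1.518 = 366.0 ft³/s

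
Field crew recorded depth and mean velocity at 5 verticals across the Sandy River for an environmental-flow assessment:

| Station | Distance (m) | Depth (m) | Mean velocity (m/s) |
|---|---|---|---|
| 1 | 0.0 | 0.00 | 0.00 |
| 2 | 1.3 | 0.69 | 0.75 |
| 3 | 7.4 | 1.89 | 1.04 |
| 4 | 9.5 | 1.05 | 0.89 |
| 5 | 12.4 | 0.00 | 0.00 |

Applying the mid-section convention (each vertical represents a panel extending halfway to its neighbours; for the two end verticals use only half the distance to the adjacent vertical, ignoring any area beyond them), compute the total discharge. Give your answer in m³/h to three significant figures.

w_2 = (7.4 − 0.0)/2 = 3.7 m; q_2 = 0.75 × 0.69 × 3.7 = 1.915 m³/s
w_3 = (9.5 − 1.3)/2 = 4.1 m; q_3 = 1.04 × 1.89 × 4.1 = 8.059 m³/s
w_4 = (12.4 − 7.4)/2 = 2.5 m; q_4 = 0.89 × 1.05 × 2.5 = 2.336 m³/s
Stations 1, 5 contribute zero (depth or velocity is 0).
Q = Σ qᵢ = 12.31 m³/s
= 12.31 × 3600 = 44320 m³/h

44300 m³/h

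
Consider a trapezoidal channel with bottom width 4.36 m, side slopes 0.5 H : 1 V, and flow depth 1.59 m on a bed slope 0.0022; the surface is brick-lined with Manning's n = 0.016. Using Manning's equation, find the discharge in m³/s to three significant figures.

24.6 m³/s

A = (b + z·y)·y = (4.36 + 0.5×1.59)×1.59 = 8.196 m²
P = b + 2y√(1+z²) = 4.36 + 2×1.59×√(1+0.5²) = 7.915 m
R = A/P = 8.196/7.915 = 1.036 m
Q = (1/n)·A·R^(2/3)·S^(1/2) = (1/0.016) × 8.196 × 1.036^(2/3) × 0.0022^(1/2) = 24.59 m³/s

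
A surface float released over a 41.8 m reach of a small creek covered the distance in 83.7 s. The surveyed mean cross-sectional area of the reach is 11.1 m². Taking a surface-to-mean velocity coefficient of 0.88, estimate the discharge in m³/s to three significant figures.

v_surface = L / t̄ = 41.8 / 83.7 = 0.4994 m/s
v_mean = 0.88 × 0.4994 = 0.4395 m/s
Q = A × v_mean = 11.1 × 0.4395 = 4.878 m³/s

4.88 m³/s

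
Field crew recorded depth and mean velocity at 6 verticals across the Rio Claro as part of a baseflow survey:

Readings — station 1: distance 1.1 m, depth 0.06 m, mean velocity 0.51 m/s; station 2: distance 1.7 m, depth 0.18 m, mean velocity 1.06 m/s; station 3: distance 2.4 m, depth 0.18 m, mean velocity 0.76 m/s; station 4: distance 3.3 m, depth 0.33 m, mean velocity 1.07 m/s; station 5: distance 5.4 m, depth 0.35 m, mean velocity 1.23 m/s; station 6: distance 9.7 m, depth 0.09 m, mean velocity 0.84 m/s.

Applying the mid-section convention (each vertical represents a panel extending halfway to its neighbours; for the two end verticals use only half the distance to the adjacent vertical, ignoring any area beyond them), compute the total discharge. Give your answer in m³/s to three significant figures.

2.31 m³/s

w_1 = (1.7 − 1.1)/2 = 0.3 m; q_1 = 0.51 × 0.06 × 0.3 = 0.009180 m³/s
w_2 = (2.4 − 1.1)/2 = 0.65 m; q_2 = 1.06 × 0.18 × 0.65 = 0.1240 m³/s
w_3 = (3.3 − 1.7)/2 = 0.8 m; q_3 = 0.76 × 0.18 × 0.8 = 0.1094 m³/s
w_4 = (5.4 − 2.4)/2 = 1.5 m; q_4 = 1.07 × 0.33 × 1.5 = 0.5297 m³/s
w_5 = (9.7 − 3.3)/2 = 3.2 m; q_5 = 1.23 × 0.35 × 3.2 = 1.378 m³/s
w_6 = (9.7 − 5.4)/2 = 2.15 m; q_6 = 0.84 × 0.09 × 2.15 = 0.1625 m³/s
Q = Σ qᵢ = 2.312 m³/s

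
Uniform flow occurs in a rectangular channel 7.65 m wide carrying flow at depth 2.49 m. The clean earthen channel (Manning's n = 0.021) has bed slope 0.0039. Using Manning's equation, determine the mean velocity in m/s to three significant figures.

3.91 m/s

A = b·y = 7.65 × 2.49 = 19.05 m²
P = b + 2y = 7.65 + 2×2.49 = 12.63 m
R = A/P = 19.05/12.63 = 1.508 m
Q = (1/n)·A·R^(2/3)·S^(1/2) = (1/0.021) × 19.05 × 1.508^(2/3) × 0.0039^(1/2) = 74.50 m³/s
V = Q/A = 74.50/19.05 = 3.911 m/s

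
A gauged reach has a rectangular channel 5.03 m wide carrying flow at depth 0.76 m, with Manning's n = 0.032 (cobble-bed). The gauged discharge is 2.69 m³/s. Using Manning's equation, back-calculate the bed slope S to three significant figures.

A = b·y = 5.03 × 0.76 = 3.823 m²
P = b + 2y = 5.03 + 2×0.76 = 6.550 m
R = A/P = 3.823/6.550 = 0.5836 m
S = (Q·n / (1·A·R^(2/3)))² = (2.69×0.032 / (1×3.823×0.6984))² = 0.001040

0.00104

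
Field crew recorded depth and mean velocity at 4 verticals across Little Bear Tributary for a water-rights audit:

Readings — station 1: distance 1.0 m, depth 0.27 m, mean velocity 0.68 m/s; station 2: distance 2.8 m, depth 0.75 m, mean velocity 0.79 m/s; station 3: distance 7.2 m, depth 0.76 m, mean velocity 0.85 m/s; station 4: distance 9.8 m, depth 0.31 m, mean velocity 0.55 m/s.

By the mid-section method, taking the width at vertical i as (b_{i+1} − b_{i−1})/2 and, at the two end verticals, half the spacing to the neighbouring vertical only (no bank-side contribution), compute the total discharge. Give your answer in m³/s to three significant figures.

w_1 = (2.8 − 1.0)/2 = 0.9 m; q_1 = 0.68 × 0.27 × 0.9 = 0.1652 m³/s
w_2 = (7.2 − 1.0)/2 = 3.1 m; q_2 = 0.79 × 0.75 × 3.1 = 1.837 m³/s
w_3 = (9.8 − 2.8)/2 = 3.5 m; q_3 = 0.85 × 0.76 × 3.5 = 2.261 m³/s
w_4 = (9.8 − 7.2)/2 = 1.3 m; q_4 = 0.55 × 0.31 × 1.3 = 0.2217 m³/s
Q = Σ qᵢ = 4.485 m³/s

4.48 m³/s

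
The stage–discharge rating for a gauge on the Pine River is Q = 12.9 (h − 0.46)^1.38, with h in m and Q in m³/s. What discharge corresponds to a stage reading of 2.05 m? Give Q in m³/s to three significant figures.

24.5 m³/s

Q = 12.9 × (2.05 − 0.46)^1.38 = 12.9 × 1.59^1.38 = 24.46 m³/s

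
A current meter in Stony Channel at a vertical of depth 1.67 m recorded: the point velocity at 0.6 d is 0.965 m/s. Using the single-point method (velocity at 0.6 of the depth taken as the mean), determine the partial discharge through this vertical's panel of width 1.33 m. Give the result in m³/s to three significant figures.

2.14 m³/s

v̄ = v₀.₆ = 0.965 m/s
q = v̄ × d × w = 0.9650 × 1.67 × 1.33 = 2.143 m³/s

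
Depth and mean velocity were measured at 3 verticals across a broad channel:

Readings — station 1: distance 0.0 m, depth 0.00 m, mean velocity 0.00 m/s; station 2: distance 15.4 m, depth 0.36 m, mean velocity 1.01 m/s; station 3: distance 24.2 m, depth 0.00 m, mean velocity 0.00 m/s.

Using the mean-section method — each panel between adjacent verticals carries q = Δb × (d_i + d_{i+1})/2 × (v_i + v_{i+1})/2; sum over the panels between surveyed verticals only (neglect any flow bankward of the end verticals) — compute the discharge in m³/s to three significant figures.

2.20 m³/s

Panel 1-2: Δb = 15.4 m, d̄ = (0.00+0.36)/2 = 0.18, v̄ = (0.00+1.01)/2 = 0.505 → q = 15.4×0.18×0.505 = 1.400 m³/s
Panel 2-3: Δb = 8.8 m, d̄ = (0.36+0.00)/2 = 0.18, v̄ = (1.01+0.00)/2 = 0.505 → q = 8.8×0.18×0.505 = 0.7999 m³/s
Q = Σ q = 2.200 m³/s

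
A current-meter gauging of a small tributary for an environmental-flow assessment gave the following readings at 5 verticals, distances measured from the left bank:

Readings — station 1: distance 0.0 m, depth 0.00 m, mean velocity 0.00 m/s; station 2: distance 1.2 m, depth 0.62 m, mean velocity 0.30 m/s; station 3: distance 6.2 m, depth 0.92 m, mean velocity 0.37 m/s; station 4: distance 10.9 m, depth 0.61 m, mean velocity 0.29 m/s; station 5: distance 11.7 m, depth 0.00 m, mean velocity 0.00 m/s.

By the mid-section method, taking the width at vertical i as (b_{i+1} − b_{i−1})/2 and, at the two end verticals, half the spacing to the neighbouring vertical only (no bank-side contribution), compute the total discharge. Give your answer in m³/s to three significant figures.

2.71 m³/s

w_2 = (6.2 − 0.0)/2 = 3.1 m; q_2 = 0.30 × 0.62 × 3.1 = 0.5766 m³/s
w_3 = (10.9 − 1.2)/2 = 4.85 m; q_3 = 0.37 × 0.92 × 4.85 = 1.651 m³/s
w_4 = (11.7 − 6.2)/2 = 2.75 m; q_4 = 0.29 × 0.61 × 2.75 = 0.4865 m³/s
Stations 1, 5 contribute zero (depth or velocity is 0).
Q = Σ qᵢ = 2.714 m³/s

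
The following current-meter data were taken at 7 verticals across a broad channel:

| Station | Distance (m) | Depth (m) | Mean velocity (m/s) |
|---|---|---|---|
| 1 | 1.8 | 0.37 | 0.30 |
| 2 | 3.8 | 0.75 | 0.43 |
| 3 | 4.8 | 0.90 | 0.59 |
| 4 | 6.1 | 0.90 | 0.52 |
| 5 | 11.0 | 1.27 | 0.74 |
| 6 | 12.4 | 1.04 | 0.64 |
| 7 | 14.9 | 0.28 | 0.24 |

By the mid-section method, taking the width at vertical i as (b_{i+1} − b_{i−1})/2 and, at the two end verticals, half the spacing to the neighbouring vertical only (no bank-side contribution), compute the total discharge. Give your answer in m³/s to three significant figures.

w_1 = (3.8 − 1.8)/2 = 1 m; q_1 = 0.30 × 0.37 × 1 = 0.1110 m³/s
w_2 = (4.8 − 1.8)/2 = 1.5 m; q_2 = 0.43 × 0.75 × 1.5 = 0.4838 m³/s
w_3 = (6.1 − 3.8)/2 = 1.15 m; q_3 = 0.59 × 0.90 × 1.15 = 0.6107 m³/s
w_4 = (11.0 − 4.8)/2 = 3.1 m; q_4 = 0.52 × 0.90 × 3.1 = 1.451 m³/s
w_5 = (12.4 − 6.1)/2 = 3.15 m; q_5 = 0.74 × 1.27 × 3.15 = 2.960 m³/s
w_6 = (14.9 − 11.0)/2 = 1.95 m; q_6 = 0.64 × 1.04 × 1.95 = 1.298 m³/s
w_7 = (14.9 − 12.4)/2 = 1.25 m; q_7 = 0.24 × 0.28 × 1.25 = 0.08400 m³/s
Q = Σ qᵢ = 6.998 m³/s

7.00 m³/s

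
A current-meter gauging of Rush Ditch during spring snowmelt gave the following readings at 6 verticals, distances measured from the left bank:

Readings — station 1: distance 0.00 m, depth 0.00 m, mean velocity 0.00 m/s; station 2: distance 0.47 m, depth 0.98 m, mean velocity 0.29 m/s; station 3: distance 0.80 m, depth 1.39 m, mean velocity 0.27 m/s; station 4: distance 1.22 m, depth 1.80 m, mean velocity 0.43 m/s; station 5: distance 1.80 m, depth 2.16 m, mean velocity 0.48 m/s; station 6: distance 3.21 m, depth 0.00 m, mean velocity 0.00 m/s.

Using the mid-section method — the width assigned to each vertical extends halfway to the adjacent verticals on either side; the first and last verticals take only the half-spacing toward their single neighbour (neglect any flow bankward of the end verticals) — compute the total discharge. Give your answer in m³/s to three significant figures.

w_2 = (0.80 − 0.00)/2 = 0.4 m; q_2 = 0.29 × 0.98 × 0.4 = 0.1137 m³/s
w_3 = (1.22 − 0.47)/2 = 0.375 m; q_3 = 0.27 × 1.39 × 0.375 = 0.1407 m³/s
w_4 = (1.80 − 0.80)/2 = 0.5 m; q_4 = 0.43 × 1.80 × 0.5 = 0.3870 m³/s
w_5 = (3.21 − 1.22)/2 = 0.995 m; q_5 = 0.48 × 2.16 × 0.995 = 1.032 m³/s
Stations 1, 6 contribute zero (depth or velocity is 0).
Q = Σ qᵢ = 1.673 m³/s

1.67 m³/s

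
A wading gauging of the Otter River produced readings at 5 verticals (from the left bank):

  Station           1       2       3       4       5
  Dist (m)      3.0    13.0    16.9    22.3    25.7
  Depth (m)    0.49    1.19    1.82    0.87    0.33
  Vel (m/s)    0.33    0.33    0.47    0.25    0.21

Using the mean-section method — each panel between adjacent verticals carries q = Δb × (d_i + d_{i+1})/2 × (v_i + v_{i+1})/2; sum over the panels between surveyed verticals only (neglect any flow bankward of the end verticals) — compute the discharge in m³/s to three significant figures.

Panel 1-2: Δb = 10 m, d̄ = (0.49+1.19)/2 = 0.84, v̄ = (0.33+0.33)/2 = 0.33 → q = 10×0.84×0.33 = 2.772 m³/s
Panel 2-3: Δb = 3.9 m, d̄ = (1.19+1.82)/2 = 1.505, v̄ = (0.33+0.47)/2 = 0.4 → q = 3.9×1.505×0.4 = 2.348 m³/s
Panel 3-4: Δb = 5.4 m, d̄ = (1.82+0.87)/2 = 1.345, v̄ = (0.47+0.25)/2 = 0.36 → q = 5.4×1.345×0.36 = 2.615 m³/s
Panel 4-5: Δb = 3.4 m, d̄ = (0.87+0.33)/2 = 0.6, v̄ = (0.25+0.21)/2 = 0.23 → q = 3.4×0.6×0.23 = 0.4692 m³/s
Q = Σ q = 8.204 m³/s

8.20 m³/s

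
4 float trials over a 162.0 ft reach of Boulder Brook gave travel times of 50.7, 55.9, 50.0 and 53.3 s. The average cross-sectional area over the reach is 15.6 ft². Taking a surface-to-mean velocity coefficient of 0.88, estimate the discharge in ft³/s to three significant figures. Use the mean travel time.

42.4 ft³/s

t̄ = (50.7 + 55.9 + 50.0 + 53.3) / 4 = 52.475 s
v_surface = L / t̄ = 162.0 / 52.475 = 3.087 ft/s
v_mean = 0.88 × 3.087 = 2.717 ft/s
Q = A × v_mean = 15.6 × 2.717 = 42.38 ft³/s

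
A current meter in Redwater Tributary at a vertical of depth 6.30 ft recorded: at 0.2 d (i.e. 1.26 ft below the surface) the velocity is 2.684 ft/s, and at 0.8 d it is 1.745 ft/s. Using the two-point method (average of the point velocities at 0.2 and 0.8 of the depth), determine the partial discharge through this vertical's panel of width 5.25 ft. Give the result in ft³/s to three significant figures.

v̄ = (2.684 + 1.745) / 2 = 2.215 ft/s
q = v̄ × d × w = 2.215 × 6.30 × 5.25 = 73.24 ft³/s

73.2 ft³/s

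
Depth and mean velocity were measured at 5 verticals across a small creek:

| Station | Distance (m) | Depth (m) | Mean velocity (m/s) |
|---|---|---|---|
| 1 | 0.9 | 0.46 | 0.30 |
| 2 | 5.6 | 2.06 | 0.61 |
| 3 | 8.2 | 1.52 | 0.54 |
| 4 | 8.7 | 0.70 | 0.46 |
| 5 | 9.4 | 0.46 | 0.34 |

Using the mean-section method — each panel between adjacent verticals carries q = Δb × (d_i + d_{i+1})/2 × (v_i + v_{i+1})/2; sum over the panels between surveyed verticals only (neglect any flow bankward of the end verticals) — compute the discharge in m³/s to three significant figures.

5.81 m³/s

Panel 1-2: Δb = 4.7 m, d̄ = (0.46+2.06)/2 = 1.26, v̄ = (0.30+0.61)/2 = 0.455 → q = 4.7×1.26×0.455 = 2.695 m³/s
Panel 2-3: Δb = 2.6 m, d̄ = (2.06+1.52)/2 = 1.79, v̄ = (0.61+0.54)/2 = 0.575 → q = 2.6×1.79×0.575 = 2.676 m³/s
Panel 3-4: Δb = 0.5 m, d̄ = (1.52+0.70)/2 = 1.11, v̄ = (0.54+0.46)/2 = 0.5 → q = 0.5×1.11×0.5 = 0.2775 m³/s
Panel 4-5: Δb = 0.7 m, d̄ = (0.70+0.46)/2 = 0.58, v̄ = (0.46+0.34)/2 = 0.4 → q = 0.7×0.58×0.4 = 0.1624 m³/s
Q = Σ q = 5.810 m³/s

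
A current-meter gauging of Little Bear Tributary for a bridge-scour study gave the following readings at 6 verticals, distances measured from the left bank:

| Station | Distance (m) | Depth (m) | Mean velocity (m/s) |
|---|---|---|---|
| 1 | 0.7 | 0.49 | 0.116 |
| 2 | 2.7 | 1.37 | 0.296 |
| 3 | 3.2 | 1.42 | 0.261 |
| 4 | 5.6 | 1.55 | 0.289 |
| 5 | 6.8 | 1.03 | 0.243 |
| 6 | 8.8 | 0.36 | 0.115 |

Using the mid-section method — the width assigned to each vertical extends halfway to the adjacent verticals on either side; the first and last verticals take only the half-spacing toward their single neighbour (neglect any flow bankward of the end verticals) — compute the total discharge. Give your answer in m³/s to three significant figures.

w_1 = (2.7 − 0.7)/2 = 1 m; q_1 = 0.116 × 0.49 × 1 = 0.05684 m³/s
w_2 = (3.2 − 0.7)/2 = 1.25 m; q_2 = 0.296 × 1.37 × 1.25 = 0.5069 m³/s
w_3 = (5.6 − 2.7)/2 = 1.45 m; q_3 = 0.261 × 1.42 × 1.45 = 0.5374 m³/s
w_4 = (6.8 − 3.2)/2 = 1.8 m; q_4 = 0.289 × 1.55 × 1.8 = 0.8063 m³/s
w_5 = (8.8 − 5.6)/2 = 1.6 m; q_5 = 0.243 × 1.03 × 1.6 = 0.4005 m³/s
w_6 = (8.8 − 6.8)/2 = 1 m; q_6 = 0.115 × 0.36 × 1 = 0.04140 m³/s
Q = Σ qᵢ = 2.349 m³/s

2.35 m³/s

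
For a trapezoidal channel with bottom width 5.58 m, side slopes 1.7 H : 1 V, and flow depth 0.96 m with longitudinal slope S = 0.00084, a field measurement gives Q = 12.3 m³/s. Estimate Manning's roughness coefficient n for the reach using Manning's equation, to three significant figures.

A = (b + z·y)·y = (5.58 + 1.7×0.96)×0.96 = 6.924 m²
P = b + 2y√(1+z²) = 5.58 + 2×0.96×√(1+1.7²) = 9.367 m
R = A/P = 6.924/9.367 = 0.7392 m
n = (1/Q)·A·R^(2/3)·S^(1/2) = (1/12.3) × 6.924 × 0.8175 × 0.02898 = 0.01334

0.0133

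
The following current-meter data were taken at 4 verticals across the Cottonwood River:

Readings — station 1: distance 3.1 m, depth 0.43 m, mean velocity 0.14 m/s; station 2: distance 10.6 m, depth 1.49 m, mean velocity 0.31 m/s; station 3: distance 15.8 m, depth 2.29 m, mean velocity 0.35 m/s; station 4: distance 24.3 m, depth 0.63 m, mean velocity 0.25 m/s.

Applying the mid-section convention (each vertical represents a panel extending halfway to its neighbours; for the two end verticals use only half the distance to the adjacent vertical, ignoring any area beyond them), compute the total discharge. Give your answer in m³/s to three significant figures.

9.32 m³/s

w_1 = (10.6 − 3.1)/2 = 3.75 m; q_1 = 0.14 × 0.43 × 3.75 = 0.2258 m³/s
w_2 = (15.8 − 3.1)/2 = 6.35 m; q_2 = 0.31 × 1.49 × 6.35 = 2.933 m³/s
w_3 = (24.3 − 10.6)/2 = 6.85 m; q_3 = 0.35 × 2.29 × 6.85 = 5.490 m³/s
w_4 = (24.3 − 15.8)/2 = 4.25 m; q_4 = 0.25 × 0.63 × 4.25 = 0.6694 m³/s
Q = Σ qᵢ = 9.318 m³/s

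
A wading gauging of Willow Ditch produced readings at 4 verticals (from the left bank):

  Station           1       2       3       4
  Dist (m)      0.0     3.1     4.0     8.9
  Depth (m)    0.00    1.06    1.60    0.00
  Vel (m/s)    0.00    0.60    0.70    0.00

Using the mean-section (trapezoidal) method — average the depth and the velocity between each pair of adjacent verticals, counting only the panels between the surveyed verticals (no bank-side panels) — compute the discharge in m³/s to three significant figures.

Panel 1-2: Δb = 3.1 m, d̄ = (0.00+1.06)/2 = 0.53, v̄ = (0.00+0.60)/2 = 0.3 → q = 3.1×0.53×0.3 = 0.4929 m³/s
Panel 2-3: Δb = 0.9 m, d̄ = (1.06+1.60)/2 = 1.33, v̄ = (0.60+0.70)/2 = 0.65 → q = 0.9×1.33×0.65 = 0.7781 m³/s
Panel 3-4: Δb = 4.9 m, d̄ = (1.60+0.00)/2 = 0.8, v̄ = (0.70+0.00)/2 = 0.35 → q = 4.9×0.8×0.35 = 1.372 m³/s
Q = Σ q = 2.643 m³/s

2.64 m³/s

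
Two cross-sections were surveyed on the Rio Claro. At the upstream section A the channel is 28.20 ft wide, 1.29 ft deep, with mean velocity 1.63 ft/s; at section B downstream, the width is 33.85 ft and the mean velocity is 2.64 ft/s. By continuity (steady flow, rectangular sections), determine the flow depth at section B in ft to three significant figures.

Q = A₁V₁ = (28.20×1.29) × 1.63 = 59.30 ft³/s
d₂ = Q/(b₂ V₂) = 59.30/(33.85×2.64) = 0.6635 ft

0.664 ft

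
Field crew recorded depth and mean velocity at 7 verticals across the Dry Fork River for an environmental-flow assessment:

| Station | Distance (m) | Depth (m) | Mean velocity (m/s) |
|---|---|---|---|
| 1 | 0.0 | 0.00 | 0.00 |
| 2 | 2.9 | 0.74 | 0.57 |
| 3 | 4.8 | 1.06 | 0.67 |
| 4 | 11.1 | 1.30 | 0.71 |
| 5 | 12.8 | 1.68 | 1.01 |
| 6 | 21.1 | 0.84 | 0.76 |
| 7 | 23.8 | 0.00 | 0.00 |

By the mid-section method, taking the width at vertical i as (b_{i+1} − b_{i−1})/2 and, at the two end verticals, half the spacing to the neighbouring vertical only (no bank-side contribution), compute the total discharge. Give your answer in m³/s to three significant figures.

w_2 = (4.8 − 0.0)/2 = 2.4 m; q_2 = 0.57 × 0.74 × 2.4 = 1.012 m³/s
w_3 = (11.1 − 2.9)/2 = 4.1 m; q_3 = 0.67 × 1.06 × 4.1 = 2.912 m³/s
w_4 = (12.8 − 4.8)/2 = 4 m; q_4 = 0.71 × 1.30 × 4 = 3.692 m³/s
w_5 = (21.1 − 11.1)/2 = 5 m; q_5 = 1.01 × 1.68 × 5 = 8.484 m³/s
w_6 = (23.8 − 12.8)/2 = 5.5 m; q_6 = 0.76 × 0.84 × 5.5 = 3.511 m³/s
Stations 1, 7 contribute zero (depth or velocity is 0).
Q = Σ qᵢ = 19.61 m³/s

19.6 m³/s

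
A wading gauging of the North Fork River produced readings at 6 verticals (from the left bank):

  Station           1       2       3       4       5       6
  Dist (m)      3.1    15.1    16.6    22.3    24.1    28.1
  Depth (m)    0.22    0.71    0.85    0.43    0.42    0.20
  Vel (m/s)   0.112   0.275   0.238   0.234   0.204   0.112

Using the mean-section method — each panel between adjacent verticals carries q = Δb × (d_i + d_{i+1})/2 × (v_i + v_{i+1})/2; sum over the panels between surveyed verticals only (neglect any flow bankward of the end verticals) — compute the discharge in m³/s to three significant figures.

2.60 m³/s

Panel 1-2: Δb = 12 m, d̄ = (0.22+0.71)/2 = 0.465, v̄ = (0.112+0.275)/2 = 0.1935 → q = 12×0.465×0.1935 = 1.080 m³/s
Panel 2-3: Δb = 1.5 m, d̄ = (0.71+0.85)/2 = 0.78, v̄ = (0.275+0.238)/2 = 0.2565 → q = 1.5×0.78×0.2565 = 0.3001 m³/s
Panel 3-4: Δb = 5.7 m, d̄ = (0.85+0.43)/2 = 0.64, v̄ = (0.238+0.234)/2 = 0.236 → q = 5.7×0.64×0.236 = 0.8609 m³/s
Panel 4-5: Δb = 1.8 m, d̄ = (0.43+0.42)/2 = 0.425, v̄ = (0.234+0.204)/2 = 0.219 → q = 1.8×0.425×0.219 = 0.1675 m³/s
Panel 5-6: Δb = 4 m, d̄ = (0.42+0.20)/2 = 0.31, v̄ = (0.204+0.112)/2 = 0.158 → q = 4×0.31×0.158 = 0.1959 m³/s
Q = Σ q = 2.604 m³/s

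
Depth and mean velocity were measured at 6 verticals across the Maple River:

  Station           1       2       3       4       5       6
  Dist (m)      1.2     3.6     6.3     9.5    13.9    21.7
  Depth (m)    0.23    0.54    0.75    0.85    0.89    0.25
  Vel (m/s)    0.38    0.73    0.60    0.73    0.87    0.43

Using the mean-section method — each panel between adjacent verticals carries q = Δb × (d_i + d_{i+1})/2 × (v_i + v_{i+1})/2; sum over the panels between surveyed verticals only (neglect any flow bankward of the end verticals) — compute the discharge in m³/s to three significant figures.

Panel 1-2: Δb = 2.4 m, d̄ = (0.23+0.54)/2 = 0.385, v̄ = (0.38+0.73)/2 = 0.555 → q = 2.4×0.385×0.555 = 0.5128 m³/s
Panel 2-3: Δb = 2.7 m, d̄ = (0.54+0.75)/2 = 0.645, v̄ = (0.73+0.60)/2 = 0.665 → q = 2.7×0.645×0.665 = 1.158 m³/s
Panel 3-4: Δb = 3.2 m, d̄ = (0.75+0.85)/2 = 0.8, v̄ = (0.60+0.73)/2 = 0.665 → q = 3.2×0.8×0.665 = 1.702 m³/s
Panel 4-5: Δb = 4.4 m, d̄ = (0.85+0.89)/2 = 0.87, v̄ = (0.73+0.87)/2 = 0.8 → q = 4.4×0.87×0.8 = 3.062 m³/s
Panel 5-6: Δb = 7.8 m, d̄ = (0.89+0.25)/2 = 0.57, v̄ = (0.87+0.43)/2 = 0.65 → q = 7.8×0.57×0.65 = 2.890 m³/s
Q = Σ q = 9.326 m³/s

9.33 m³/s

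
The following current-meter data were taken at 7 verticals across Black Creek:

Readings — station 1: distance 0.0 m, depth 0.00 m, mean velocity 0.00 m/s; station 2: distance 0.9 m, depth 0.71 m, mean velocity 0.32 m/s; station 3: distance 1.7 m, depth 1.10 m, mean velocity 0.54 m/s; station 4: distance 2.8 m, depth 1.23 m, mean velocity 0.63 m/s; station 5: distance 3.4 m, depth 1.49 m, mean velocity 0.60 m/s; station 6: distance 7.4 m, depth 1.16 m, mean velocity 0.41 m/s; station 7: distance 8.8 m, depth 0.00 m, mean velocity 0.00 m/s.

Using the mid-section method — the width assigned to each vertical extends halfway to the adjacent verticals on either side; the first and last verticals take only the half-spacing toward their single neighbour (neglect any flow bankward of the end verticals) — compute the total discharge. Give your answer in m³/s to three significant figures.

w_2 = (1.7 − 0.0)/2 = 0.85 m; q_2 = 0.32 × 0.71 × 0.85 = 0.1931 m³/s
w_3 = (2.8 − 0.9)/2 = 0.95 m; q_3 = 0.54 × 1.10 × 0.95 = 0.5643 m³/s
w_4 = (3.4 − 1.7)/2 = 0.85 m; q_4 = 0.63 × 1.23 × 0.85 = 0.6587 m³/s
w_5 = (7.4 − 2.8)/2 = 2.3 m; q_5 = 0.60 × 1.49 × 2.3 = 2.056 m³/s
w_6 = (8.8 − 3.4)/2 = 2.7 m; q_6 = 0.41 × 1.16 × 2.7 = 1.284 m³/s
Stations 1, 7 contribute zero (depth or velocity is 0).
Q = Σ qᵢ = 4.756 m³/s

4.76 m³/s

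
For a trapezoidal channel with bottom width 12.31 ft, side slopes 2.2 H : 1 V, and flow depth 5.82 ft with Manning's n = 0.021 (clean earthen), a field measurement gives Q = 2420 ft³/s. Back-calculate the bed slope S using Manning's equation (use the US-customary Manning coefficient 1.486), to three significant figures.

A = (b + z·y)·y = (12.31 + 2.2×5.82)×5.82 = 146.2 ft²
P = b + 2y√(1+z²) = 12.31 + 2×5.82×√(1+2.2²) = 40.44 ft
R = A/P = 146.2/40.44 = 3.614 ft
S = (Q·n / (1.486·A·R^(2/3)))² = (2420×0.021 / (1.486×146.2×2.355))² = 0.009870

0.00987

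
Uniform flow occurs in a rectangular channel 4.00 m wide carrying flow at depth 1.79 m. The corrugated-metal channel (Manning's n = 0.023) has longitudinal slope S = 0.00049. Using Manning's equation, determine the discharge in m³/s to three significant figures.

A = b·y = 4.00 × 1.79 = 7.160 m²
P = b + 2y = 4.00 + 2×1.79 = 7.580 m
R = A/P = 7.160/7.580 = 0.9446 m
Q = (1/n)·A·R^(2/3)·S^(1/2) = (1/0.023) × 7.160 × 0.9446^(2/3) × 0.00049^(1/2) = 6.634 m³/s

6.63 m³/s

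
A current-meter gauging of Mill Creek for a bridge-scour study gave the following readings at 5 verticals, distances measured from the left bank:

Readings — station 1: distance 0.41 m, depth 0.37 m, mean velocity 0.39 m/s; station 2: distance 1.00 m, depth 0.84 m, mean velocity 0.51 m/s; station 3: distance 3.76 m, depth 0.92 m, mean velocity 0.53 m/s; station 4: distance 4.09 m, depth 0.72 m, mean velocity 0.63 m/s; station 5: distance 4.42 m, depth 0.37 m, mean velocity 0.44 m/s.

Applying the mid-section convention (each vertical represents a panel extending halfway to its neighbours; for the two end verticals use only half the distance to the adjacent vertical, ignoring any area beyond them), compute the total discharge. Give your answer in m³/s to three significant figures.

1.69 m³/s

w_1 = (1.00 − 0.41)/2 = 0.295 m; q_1 = 0.39 × 0.37 × 0.295 = 0.04257 m³/s
w_2 = (3.76 − 0.41)/2 = 1.675 m; q_2 = 0.51 × 0.84 × 1.675 = 0.7176 m³/s
w_3 = (4.09 − 1.00)/2 = 1.545 m; q_3 = 0.53 × 0.92 × 1.545 = 0.7533 m³/s
w_4 = (4.42 − 3.76)/2 = 0.33 m; q_4 = 0.63 × 0.72 × 0.33 = 0.1497 m³/s
w_5 = (4.42 − 4.09)/2 = 0.165 m; q_5 = 0.44 × 0.37 × 0.165 = 0.02686 m³/s
Q = Σ qᵢ = 1.690 m³/s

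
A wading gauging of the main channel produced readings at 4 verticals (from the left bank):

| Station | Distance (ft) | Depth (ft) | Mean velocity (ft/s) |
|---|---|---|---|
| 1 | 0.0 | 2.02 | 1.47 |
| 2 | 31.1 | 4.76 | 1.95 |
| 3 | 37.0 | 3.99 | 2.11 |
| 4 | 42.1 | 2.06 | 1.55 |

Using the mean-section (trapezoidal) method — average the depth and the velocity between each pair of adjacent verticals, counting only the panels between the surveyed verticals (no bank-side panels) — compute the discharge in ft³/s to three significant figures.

Panel 1-2: Δb = 31.1 ft, d̄ = (2.02+4.76)/2 = 3.39, v̄ = (1.47+1.95)/2 = 1.71 → q = 31.1×3.39×1.71 = 180.3 ft³/s
Panel 2-3: Δb = 5.9 ft, d̄ = (4.76+3.99)/2 = 4.375, v̄ = (1.95+2.11)/2 = 2.03 → q = 5.9×4.375×2.03 = 52.40 ft³/s
Panel 3-4: Δb = 5.1 ft, d̄ = (3.99+2.06)/2 = 3.025, v̄ = (2.11+1.55)/2 = 1.83 → q = 5.1×3.025×1.83 = 28.23 ft³/s
Q = Σ q = 260.9 ft³/s

261 ft³/s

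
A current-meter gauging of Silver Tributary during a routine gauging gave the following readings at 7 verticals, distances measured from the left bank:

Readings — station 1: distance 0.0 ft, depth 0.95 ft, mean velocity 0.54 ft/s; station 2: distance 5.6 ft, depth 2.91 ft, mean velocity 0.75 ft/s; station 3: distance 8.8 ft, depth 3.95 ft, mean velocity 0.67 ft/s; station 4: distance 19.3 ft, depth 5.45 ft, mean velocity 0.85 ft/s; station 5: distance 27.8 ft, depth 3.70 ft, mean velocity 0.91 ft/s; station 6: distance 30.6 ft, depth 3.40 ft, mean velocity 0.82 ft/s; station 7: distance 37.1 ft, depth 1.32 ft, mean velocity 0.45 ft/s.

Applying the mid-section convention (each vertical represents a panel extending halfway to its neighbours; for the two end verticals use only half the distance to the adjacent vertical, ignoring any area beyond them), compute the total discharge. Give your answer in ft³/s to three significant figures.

107 ft³/s

w_1 = (5.6 − 0.0)/2 = 2.8 ft; q_1 = 0.54 × 0.95 × 2.8 = 1.436 ft³/s
w_2 = (8.8 − 0.0)/2 = 4.4 ft; q_2 = 0.75 × 2.91 × 4.4 = 9.603 ft³/s
w_3 = (19.3 − 5.6)/2 = 6.85 ft; q_3 = 0.67 × 3.95 × 6.85 = 18.13 ft³/s
w_4 = (27.8 − 8.8)/2 = 9.5 ft; q_4 = 0.85 × 5.45 × 9.5 = 44.01 ft³/s
w_5 = (30.6 − 19.3)/2 = 5.65 ft; q_5 = 0.91 × 3.70 × 5.65 = 19.02 ft³/s
w_6 = (37.1 − 27.8)/2 = 4.65 ft; q_6 = 0.82 × 3.40 × 4.65 = 12.96 ft³/s
w_7 = (37.1 − 30.6)/2 = 3.25 ft; q_7 = 0.45 × 1.32 × 3.25 = 1.931 ft³/s
Q = Σ qᵢ = 107.1 ft³/s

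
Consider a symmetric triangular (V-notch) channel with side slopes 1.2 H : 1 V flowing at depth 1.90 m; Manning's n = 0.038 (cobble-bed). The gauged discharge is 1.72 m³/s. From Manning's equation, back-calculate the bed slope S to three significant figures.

0.000346

A = z·y² = 1.2×1.90² = 4.332 m²
P = 2y√(1+z²) = 2×1.90×√(1+1.2²) = 5.936 m
R = A/P = 4.332/5.936 = 0.7298 m
S = (Q·n / (1·A·R^(2/3)))² = (1.72×0.038 / (1×4.332×0.8106))² = 0.0003464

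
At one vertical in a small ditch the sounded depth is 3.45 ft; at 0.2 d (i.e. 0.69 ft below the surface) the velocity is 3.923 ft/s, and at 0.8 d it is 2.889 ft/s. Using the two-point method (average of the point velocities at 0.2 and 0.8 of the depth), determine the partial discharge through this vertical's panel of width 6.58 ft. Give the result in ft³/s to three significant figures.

v̄ = (3.923 + 2.889) / 2 = 3.406 ft/s
q = v̄ × d × w = 3.406 × 3.45 × 6.58 = 77.32 ft³/s

77.3 ft³/s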